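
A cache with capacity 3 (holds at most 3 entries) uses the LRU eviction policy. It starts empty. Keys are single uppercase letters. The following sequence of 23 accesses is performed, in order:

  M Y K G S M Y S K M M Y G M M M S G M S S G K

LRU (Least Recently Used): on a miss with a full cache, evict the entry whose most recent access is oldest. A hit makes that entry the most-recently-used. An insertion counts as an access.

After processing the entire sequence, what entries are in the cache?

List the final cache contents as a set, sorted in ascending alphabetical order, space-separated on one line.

LRU simulation (capacity=3):
  1. access M: MISS. Cache (LRU->MRU): [M]
  2. access Y: MISS. Cache (LRU->MRU): [M Y]
  3. access K: MISS. Cache (LRU->MRU): [M Y K]
  4. access G: MISS, evict M. Cache (LRU->MRU): [Y K G]
  5. access S: MISS, evict Y. Cache (LRU->MRU): [K G S]
  6. access M: MISS, evict K. Cache (LRU->MRU): [G S M]
  7. access Y: MISS, evict G. Cache (LRU->MRU): [S M Y]
  8. access S: HIT. Cache (LRU->MRU): [M Y S]
  9. access K: MISS, evict M. Cache (LRU->MRU): [Y S K]
  10. access M: MISS, evict Y. Cache (LRU->MRU): [S K M]
  11. access M: HIT. Cache (LRU->MRU): [S K M]
  12. access Y: MISS, evict S. Cache (LRU->MRU): [K M Y]
  13. access G: MISS, evict K. Cache (LRU->MRU): [M Y G]
  14. access M: HIT. Cache (LRU->MRU): [Y G M]
  15. access M: HIT. Cache (LRU->MRU): [Y G M]
  16. access M: HIT. Cache (LRU->MRU): [Y G M]
  17. access S: MISS, evict Y. Cache (LRU->MRU): [G M S]
  18. access G: HIT. Cache (LRU->MRU): [M S G]
  19. access M: HIT. Cache (LRU->MRU): [S G M]
  20. access S: HIT. Cache (LRU->MRU): [G M S]
  21. access S: HIT. Cache (LRU->MRU): [G M S]
  22. access G: HIT. Cache (LRU->MRU): [M S G]
  23. access K: MISS, evict M. Cache (LRU->MRU): [S G K]
Total: 10 hits, 13 misses, 10 evictions

Answer: G K S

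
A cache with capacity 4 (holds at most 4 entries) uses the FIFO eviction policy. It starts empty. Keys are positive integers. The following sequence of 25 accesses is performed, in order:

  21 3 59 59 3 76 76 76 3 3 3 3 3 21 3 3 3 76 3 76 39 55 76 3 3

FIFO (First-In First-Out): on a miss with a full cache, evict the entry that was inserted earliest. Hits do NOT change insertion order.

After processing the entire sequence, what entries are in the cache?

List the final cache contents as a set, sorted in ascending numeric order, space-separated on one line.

Answer: 3 39 55 76

Derivation:
FIFO simulation (capacity=4):
  1. access 21: MISS. Cache (old->new): [21]
  2. access 3: MISS. Cache (old->new): [21 3]
  3. access 59: MISS. Cache (old->new): [21 3 59]
  4. access 59: HIT. Cache (old->new): [21 3 59]
  5. access 3: HIT. Cache (old->new): [21 3 59]
  6. access 76: MISS. Cache (old->new): [21 3 59 76]
  7. access 76: HIT. Cache (old->new): [21 3 59 76]
  8. access 76: HIT. Cache (old->new): [21 3 59 76]
  9. access 3: HIT. Cache (old->new): [21 3 59 76]
  10. access 3: HIT. Cache (old->new): [21 3 59 76]
  11. access 3: HIT. Cache (old->new): [21 3 59 76]
  12. access 3: HIT. Cache (old->new): [21 3 59 76]
  13. access 3: HIT. Cache (old->new): [21 3 59 76]
  14. access 21: HIT. Cache (old->new): [21 3 59 76]
  15. access 3: HIT. Cache (old->new): [21 3 59 76]
  16. access 3: HIT. Cache (old->new): [21 3 59 76]
  17. access 3: HIT. Cache (old->new): [21 3 59 76]
  18. access 76: HIT. Cache (old->new): [21 3 59 76]
  19. access 3: HIT. Cache (old->new): [21 3 59 76]
  20. access 76: HIT. Cache (old->new): [21 3 59 76]
  21. access 39: MISS, evict 21. Cache (old->new): [3 59 76 39]
  22. access 55: MISS, evict 3. Cache (old->new): [59 76 39 55]
  23. access 76: HIT. Cache (old->new): [59 76 39 55]
  24. access 3: MISS, evict 59. Cache (old->new): [76 39 55 3]
  25. access 3: HIT. Cache (old->new): [76 39 55 3]
Total: 18 hits, 7 misses, 3 evictions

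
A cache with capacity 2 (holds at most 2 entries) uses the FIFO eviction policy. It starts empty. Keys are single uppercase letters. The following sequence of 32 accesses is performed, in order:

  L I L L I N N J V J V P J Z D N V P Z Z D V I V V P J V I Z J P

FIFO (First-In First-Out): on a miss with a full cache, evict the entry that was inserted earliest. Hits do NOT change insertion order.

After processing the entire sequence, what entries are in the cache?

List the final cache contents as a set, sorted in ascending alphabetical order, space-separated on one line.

Answer: J P

Derivation:
FIFO simulation (capacity=2):
  1. access L: MISS. Cache (old->new): [L]
  2. access I: MISS. Cache (old->new): [L I]
  3. access L: HIT. Cache (old->new): [L I]
  4. access L: HIT. Cache (old->new): [L I]
  5. access I: HIT. Cache (old->new): [L I]
  6. access N: MISS, evict L. Cache (old->new): [I N]
  7. access N: HIT. Cache (old->new): [I N]
  8. access J: MISS, evict I. Cache (old->new): [N J]
  9. access V: MISS, evict N. Cache (old->new): [J V]
  10. access J: HIT. Cache (old->new): [J V]
  11. access V: HIT. Cache (old->new): [J V]
  12. access P: MISS, evict J. Cache (old->new): [V P]
  13. access J: MISS, evict V. Cache (old->new): [P J]
  14. access Z: MISS, evict P. Cache (old->new): [J Z]
  15. access D: MISS, evict J. Cache (old->new): [Z D]
  16. access N: MISS, evict Z. Cache (old->new): [D N]
  17. access V: MISS, evict D. Cache (old->new): [N V]
  18. access P: MISS, evict N. Cache (old->new): [V P]
  19. access Z: MISS, evict V. Cache (old->new): [P Z]
  20. access Z: HIT. Cache (old->new): [P Z]
  21. access D: MISS, evict P. Cache (old->new): [Z D]
  22. access V: MISS, evict Z. Cache (old->new): [D V]
  23. access I: MISS, evict D. Cache (old->new): [V I]
  24. access V: HIT. Cache (old->new): [V I]
  25. access V: HIT. Cache (old->new): [V I]
  26. access P: MISS, evict V. Cache (old->new): [I P]
  27. access J: MISS, evict I. Cache (old->new): [P J]
  28. access V: MISS, evict P. Cache (old->new): [J V]
  29. access I: MISS, evict J. Cache (old->new): [V I]
  30. access Z: MISS, evict V. Cache (old->new): [I Z]
  31. access J: MISS, evict I. Cache (old->new): [Z J]
  32. access P: MISS, evict Z. Cache (old->new): [J P]
Total: 9 hits, 23 misses, 21 evictions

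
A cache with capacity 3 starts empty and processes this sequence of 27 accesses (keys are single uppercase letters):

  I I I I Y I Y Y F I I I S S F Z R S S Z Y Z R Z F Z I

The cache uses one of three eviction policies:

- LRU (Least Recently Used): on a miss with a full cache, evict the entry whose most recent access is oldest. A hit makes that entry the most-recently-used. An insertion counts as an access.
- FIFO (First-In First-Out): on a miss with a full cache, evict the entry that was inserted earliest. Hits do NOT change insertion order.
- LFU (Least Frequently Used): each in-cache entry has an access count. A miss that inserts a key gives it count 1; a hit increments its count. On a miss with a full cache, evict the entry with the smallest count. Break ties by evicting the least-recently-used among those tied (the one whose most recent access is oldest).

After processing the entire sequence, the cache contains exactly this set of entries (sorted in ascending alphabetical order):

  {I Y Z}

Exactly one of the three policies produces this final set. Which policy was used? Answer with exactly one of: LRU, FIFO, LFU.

Answer: LFU

Derivation:
Simulating under each policy and comparing final sets:
  LRU: final set = {F I Z} -> differs
  FIFO: final set = {F I Z} -> differs
  LFU: final set = {I Y Z} -> MATCHES target
Only LFU produces the target set.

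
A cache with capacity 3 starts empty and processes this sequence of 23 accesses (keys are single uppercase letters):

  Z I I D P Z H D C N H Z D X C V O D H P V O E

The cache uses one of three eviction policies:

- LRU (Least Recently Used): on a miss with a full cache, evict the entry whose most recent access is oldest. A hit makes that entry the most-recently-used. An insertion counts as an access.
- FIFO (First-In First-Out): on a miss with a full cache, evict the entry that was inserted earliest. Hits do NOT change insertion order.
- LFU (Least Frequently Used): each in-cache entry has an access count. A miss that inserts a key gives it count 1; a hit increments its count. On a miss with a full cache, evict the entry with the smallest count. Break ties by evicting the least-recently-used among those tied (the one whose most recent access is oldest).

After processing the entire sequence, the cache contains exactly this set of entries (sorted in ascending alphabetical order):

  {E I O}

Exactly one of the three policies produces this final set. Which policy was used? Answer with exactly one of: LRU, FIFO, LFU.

Simulating under each policy and comparing final sets:
  LRU: final set = {E O V} -> differs
  FIFO: final set = {E O V} -> differs
  LFU: final set = {E I O} -> MATCHES target
Only LFU produces the target set.

Answer: LFU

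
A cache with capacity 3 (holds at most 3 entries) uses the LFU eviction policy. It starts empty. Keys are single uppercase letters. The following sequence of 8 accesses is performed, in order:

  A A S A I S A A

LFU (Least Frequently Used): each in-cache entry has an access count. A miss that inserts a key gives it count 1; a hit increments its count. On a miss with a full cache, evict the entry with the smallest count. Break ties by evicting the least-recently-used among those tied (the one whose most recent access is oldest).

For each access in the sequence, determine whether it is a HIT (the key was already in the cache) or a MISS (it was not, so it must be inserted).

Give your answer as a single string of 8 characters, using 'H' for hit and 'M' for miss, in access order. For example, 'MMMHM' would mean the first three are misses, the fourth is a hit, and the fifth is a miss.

LFU simulation (capacity=3):
  1. access A: MISS. Cache: [A(c=1)]
  2. access A: HIT, count now 2. Cache: [A(c=2)]
  3. access S: MISS. Cache: [S(c=1) A(c=2)]
  4. access A: HIT, count now 3. Cache: [S(c=1) A(c=3)]
  5. access I: MISS. Cache: [S(c=1) I(c=1) A(c=3)]
  6. access S: HIT, count now 2. Cache: [I(c=1) S(c=2) A(c=3)]
  7. access A: HIT, count now 4. Cache: [I(c=1) S(c=2) A(c=4)]
  8. access A: HIT, count now 5. Cache: [I(c=1) S(c=2) A(c=5)]
Total: 5 hits, 3 misses, 0 evictions

Answer: MHMHMHHH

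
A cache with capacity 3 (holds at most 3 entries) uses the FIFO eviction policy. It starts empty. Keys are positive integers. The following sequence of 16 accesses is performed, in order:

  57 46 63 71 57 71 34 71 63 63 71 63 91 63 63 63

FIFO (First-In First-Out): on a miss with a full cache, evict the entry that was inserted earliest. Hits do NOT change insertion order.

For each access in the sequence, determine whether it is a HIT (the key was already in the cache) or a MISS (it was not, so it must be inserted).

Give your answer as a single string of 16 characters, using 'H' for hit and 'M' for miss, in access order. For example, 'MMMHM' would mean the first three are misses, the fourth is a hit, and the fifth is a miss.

FIFO simulation (capacity=3):
  1. access 57: MISS. Cache (old->new): [57]
  2. access 46: MISS. Cache (old->new): [57 46]
  3. access 63: MISS. Cache (old->new): [57 46 63]
  4. access 71: MISS, evict 57. Cache (old->new): [46 63 71]
  5. access 57: MISS, evict 46. Cache (old->new): [63 71 57]
  6. access 71: HIT. Cache (old->new): [63 71 57]
  7. access 34: MISS, evict 63. Cache (old->new): [71 57 34]
  8. access 71: HIT. Cache (old->new): [71 57 34]
  9. access 63: MISS, evict 71. Cache (old->new): [57 34 63]
  10. access 63: HIT. Cache (old->new): [57 34 63]
  11. access 71: MISS, evict 57. Cache (old->new): [34 63 71]
  12. access 63: HIT. Cache (old->new): [34 63 71]
  13. access 91: MISS, evict 34. Cache (old->new): [63 71 91]
  14. access 63: HIT. Cache (old->new): [63 71 91]
  15. access 63: HIT. Cache (old->new): [63 71 91]
  16. access 63: HIT. Cache (old->new): [63 71 91]
Total: 7 hits, 9 misses, 6 evictions

Answer: MMMMMHMHMHMHMHHH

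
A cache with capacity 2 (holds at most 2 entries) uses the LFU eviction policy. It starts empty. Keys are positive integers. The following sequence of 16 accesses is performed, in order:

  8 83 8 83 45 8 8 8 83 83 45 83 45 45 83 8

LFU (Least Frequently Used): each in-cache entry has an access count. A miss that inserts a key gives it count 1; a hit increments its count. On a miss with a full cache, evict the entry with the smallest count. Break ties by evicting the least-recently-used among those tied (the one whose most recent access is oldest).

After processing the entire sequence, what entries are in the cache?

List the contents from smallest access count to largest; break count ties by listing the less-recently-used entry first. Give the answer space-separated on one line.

LFU simulation (capacity=2):
  1. access 8: MISS. Cache: [8(c=1)]
  2. access 83: MISS. Cache: [8(c=1) 83(c=1)]
  3. access 8: HIT, count now 2. Cache: [83(c=1) 8(c=2)]
  4. access 83: HIT, count now 2. Cache: [8(c=2) 83(c=2)]
  5. access 45: MISS, evict 8(c=2). Cache: [45(c=1) 83(c=2)]
  6. access 8: MISS, evict 45(c=1). Cache: [8(c=1) 83(c=2)]
  7. access 8: HIT, count now 2. Cache: [83(c=2) 8(c=2)]
  8. access 8: HIT, count now 3. Cache: [83(c=2) 8(c=3)]
  9. access 83: HIT, count now 3. Cache: [8(c=3) 83(c=3)]
  10. access 83: HIT, count now 4. Cache: [8(c=3) 83(c=4)]
  11. access 45: MISS, evict 8(c=3). Cache: [45(c=1) 83(c=4)]
  12. access 83: HIT, count now 5. Cache: [45(c=1) 83(c=5)]
  13. access 45: HIT, count now 2. Cache: [45(c=2) 83(c=5)]
  14. access 45: HIT, count now 3. Cache: [45(c=3) 83(c=5)]
  15. access 83: HIT, count now 6. Cache: [45(c=3) 83(c=6)]
  16. access 8: MISS, evict 45(c=3). Cache: [8(c=1) 83(c=6)]
Total: 10 hits, 6 misses, 4 evictions

Answer: 8 83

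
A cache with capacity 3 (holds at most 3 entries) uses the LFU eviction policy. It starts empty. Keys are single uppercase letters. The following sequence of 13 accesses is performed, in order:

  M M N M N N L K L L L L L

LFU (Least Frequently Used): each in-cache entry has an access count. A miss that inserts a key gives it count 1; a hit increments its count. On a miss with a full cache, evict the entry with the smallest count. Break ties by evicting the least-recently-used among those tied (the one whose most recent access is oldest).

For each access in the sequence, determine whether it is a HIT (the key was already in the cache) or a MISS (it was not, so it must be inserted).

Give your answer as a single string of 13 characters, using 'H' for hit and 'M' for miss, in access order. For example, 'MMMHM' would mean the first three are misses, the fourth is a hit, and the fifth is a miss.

LFU simulation (capacity=3):
  1. access M: MISS. Cache: [M(c=1)]
  2. access M: HIT, count now 2. Cache: [M(c=2)]
  3. access N: MISS. Cache: [N(c=1) M(c=2)]
  4. access M: HIT, count now 3. Cache: [N(c=1) M(c=3)]
  5. access N: HIT, count now 2. Cache: [N(c=2) M(c=3)]
  6. access N: HIT, count now 3. Cache: [M(c=3) N(c=3)]
  7. access L: MISS. Cache: [L(c=1) M(c=3) N(c=3)]
  8. access K: MISS, evict L(c=1). Cache: [K(c=1) M(c=3) N(c=3)]
  9. access L: MISS, evict K(c=1). Cache: [L(c=1) M(c=3) N(c=3)]
  10. access L: HIT, count now 2. Cache: [L(c=2) M(c=3) N(c=3)]
  11. access L: HIT, count now 3. Cache: [M(c=3) N(c=3) L(c=3)]
  12. access L: HIT, count now 4. Cache: [M(c=3) N(c=3) L(c=4)]
  13. access L: HIT, count now 5. Cache: [M(c=3) N(c=3) L(c=5)]
Total: 8 hits, 5 misses, 2 evictions

Answer: MHMHHHMMMHHHH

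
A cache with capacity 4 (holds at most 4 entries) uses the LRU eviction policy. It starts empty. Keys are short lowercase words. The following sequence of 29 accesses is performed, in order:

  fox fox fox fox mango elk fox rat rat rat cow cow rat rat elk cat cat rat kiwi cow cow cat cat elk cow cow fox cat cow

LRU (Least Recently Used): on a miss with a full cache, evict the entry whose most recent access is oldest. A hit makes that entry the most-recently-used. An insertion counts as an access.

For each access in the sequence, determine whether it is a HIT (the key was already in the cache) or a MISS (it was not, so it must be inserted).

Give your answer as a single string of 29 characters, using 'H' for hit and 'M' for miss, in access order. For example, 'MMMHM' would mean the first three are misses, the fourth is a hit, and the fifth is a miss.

Answer: MHHHMMHMHHMHHHHMHHMMHHHMHHMHH

Derivation:
LRU simulation (capacity=4):
  1. access fox: MISS. Cache (LRU->MRU): [fox]
  2. access fox: HIT. Cache (LRU->MRU): [fox]
  3. access fox: HIT. Cache (LRU->MRU): [fox]
  4. access fox: HIT. Cache (LRU->MRU): [fox]
  5. access mango: MISS. Cache (LRU->MRU): [fox mango]
  6. access elk: MISS. Cache (LRU->MRU): [fox mango elk]
  7. access fox: HIT. Cache (LRU->MRU): [mango elk fox]
  8. access rat: MISS. Cache (LRU->MRU): [mango elk fox rat]
  9. access rat: HIT. Cache (LRU->MRU): [mango elk fox rat]
  10. access rat: HIT. Cache (LRU->MRU): [mango elk fox rat]
  11. access cow: MISS, evict mango. Cache (LRU->MRU): [elk fox rat cow]
  12. access cow: HIT. Cache (LRU->MRU): [elk fox rat cow]
  13. access rat: HIT. Cache (LRU->MRU): [elk fox cow rat]
  14. access rat: HIT. Cache (LRU->MRU): [elk fox cow rat]
  15. access elk: HIT. Cache (LRU->MRU): [fox cow rat elk]
  16. access cat: MISS, evict fox. Cache (LRU->MRU): [cow rat elk cat]
  17. access cat: HIT. Cache (LRU->MRU): [cow rat elk cat]
  18. access rat: HIT. Cache (LRU->MRU): [cow elk cat rat]
  19. access kiwi: MISS, evict cow. Cache (LRU->MRU): [elk cat rat kiwi]
  20. access cow: MISS, evict elk. Cache (LRU->MRU): [cat rat kiwi cow]
  21. access cow: HIT. Cache (LRU->MRU): [cat rat kiwi cow]
  22. access cat: HIT. Cache (LRU->MRU): [rat kiwi cow cat]
  23. access cat: HIT. Cache (LRU->MRU): [rat kiwi cow cat]
  24. access elk: MISS, evict rat. Cache (LRU->MRU): [kiwi cow cat elk]
  25. access cow: HIT. Cache (LRU->MRU): [kiwi cat elk cow]
  26. access cow: HIT. Cache (LRU->MRU): [kiwi cat elk cow]
  27. access fox: MISS, evict kiwi. Cache (LRU->MRU): [cat elk cow fox]
  28. access cat: HIT. Cache (LRU->MRU): [elk cow fox cat]
  29. access cow: HIT. Cache (LRU->MRU): [elk fox cat cow]
Total: 19 hits, 10 misses, 6 evictions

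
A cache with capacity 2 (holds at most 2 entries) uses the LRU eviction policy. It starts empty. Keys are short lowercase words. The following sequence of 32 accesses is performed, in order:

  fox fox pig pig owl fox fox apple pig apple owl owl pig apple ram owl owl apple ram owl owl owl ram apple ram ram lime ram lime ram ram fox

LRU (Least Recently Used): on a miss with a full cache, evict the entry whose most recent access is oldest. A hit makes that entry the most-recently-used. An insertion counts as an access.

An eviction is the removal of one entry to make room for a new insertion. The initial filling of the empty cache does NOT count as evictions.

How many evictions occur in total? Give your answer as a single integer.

LRU simulation (capacity=2):
  1. access fox: MISS. Cache (LRU->MRU): [fox]
  2. access fox: HIT. Cache (LRU->MRU): [fox]
  3. access pig: MISS. Cache (LRU->MRU): [fox pig]
  4. access pig: HIT. Cache (LRU->MRU): [fox pig]
  5. access owl: MISS, evict fox. Cache (LRU->MRU): [pig owl]
  6. access fox: MISS, evict pig. Cache (LRU->MRU): [owl fox]
  7. access fox: HIT. Cache (LRU->MRU): [owl fox]
  8. access apple: MISS, evict owl. Cache (LRU->MRU): [fox apple]
  9. access pig: MISS, evict fox. Cache (LRU->MRU): [apple pig]
  10. access apple: HIT. Cache (LRU->MRU): [pig apple]
  11. access owl: MISS, evict pig. Cache (LRU->MRU): [apple owl]
  12. access owl: HIT. Cache (LRU->MRU): [apple owl]
  13. access pig: MISS, evict apple. Cache (LRU->MRU): [owl pig]
  14. access apple: MISS, evict owl. Cache (LRU->MRU): [pig apple]
  15. access ram: MISS, evict pig. Cache (LRU->MRU): [apple ram]
  16. access owl: MISS, evict apple. Cache (LRU->MRU): [ram owl]
  17. access owl: HIT. Cache (LRU->MRU): [ram owl]
  18. access apple: MISS, evict ram. Cache (LRU->MRU): [owl apple]
  19. access ram: MISS, evict owl. Cache (LRU->MRU): [apple ram]
  20. access owl: MISS, evict apple. Cache (LRU->MRU): [ram owl]
  21. access owl: HIT. Cache (LRU->MRU): [ram owl]
  22. access owl: HIT. Cache (LRU->MRU): [ram owl]
  23. access ram: HIT. Cache (LRU->MRU): [owl ram]
  24. access apple: MISS, evict owl. Cache (LRU->MRU): [ram apple]
  25. access ram: HIT. Cache (LRU->MRU): [apple ram]
  26. access ram: HIT. Cache (LRU->MRU): [apple ram]
  27. access lime: MISS, evict apple. Cache (LRU->MRU): [ram lime]
  28. access ram: HIT. Cache (LRU->MRU): [lime ram]
  29. access lime: HIT. Cache (LRU->MRU): [ram lime]
  30. access ram: HIT. Cache (LRU->MRU): [lime ram]
  31. access ram: HIT. Cache (LRU->MRU): [lime ram]
  32. access fox: MISS, evict lime. Cache (LRU->MRU): [ram fox]
Total: 15 hits, 17 misses, 15 evictions

Answer: 15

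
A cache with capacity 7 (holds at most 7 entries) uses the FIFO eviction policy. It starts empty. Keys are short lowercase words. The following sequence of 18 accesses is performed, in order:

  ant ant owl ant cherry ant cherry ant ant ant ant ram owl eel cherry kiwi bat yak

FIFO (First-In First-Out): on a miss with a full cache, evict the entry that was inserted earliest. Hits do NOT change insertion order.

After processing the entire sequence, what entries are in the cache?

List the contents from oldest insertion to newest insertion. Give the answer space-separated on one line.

Answer: owl cherry ram eel kiwi bat yak

Derivation:
FIFO simulation (capacity=7):
  1. access ant: MISS. Cache (old->new): [ant]
  2. access ant: HIT. Cache (old->new): [ant]
  3. access owl: MISS. Cache (old->new): [ant owl]
  4. access ant: HIT. Cache (old->new): [ant owl]
  5. access cherry: MISS. Cache (old->new): [ant owl cherry]
  6. access ant: HIT. Cache (old->new): [ant owl cherry]
  7. access cherry: HIT. Cache (old->new): [ant owl cherry]
  8. access ant: HIT. Cache (old->new): [ant owl cherry]
  9. access ant: HIT. Cache (old->new): [ant owl cherry]
  10. access ant: HIT. Cache (old->new): [ant owl cherry]
  11. access ant: HIT. Cache (old->new): [ant owl cherry]
  12. access ram: MISS. Cache (old->new): [ant owl cherry ram]
  13. access owl: HIT. Cache (old->new): [ant owl cherry ram]
  14. access eel: MISS. Cache (old->new): [ant owl cherry ram eel]
  15. access cherry: HIT. Cache (old->new): [ant owl cherry ram eel]
  16. access kiwi: MISS. Cache (old->new): [ant owl cherry ram eel kiwi]
  17. access bat: MISS. Cache (old->new): [ant owl cherry ram eel kiwi bat]
  18. access yak: MISS, evict ant. Cache (old->new): [owl cherry ram eel kiwi bat yak]
Total: 10 hits, 8 misses, 1 evictions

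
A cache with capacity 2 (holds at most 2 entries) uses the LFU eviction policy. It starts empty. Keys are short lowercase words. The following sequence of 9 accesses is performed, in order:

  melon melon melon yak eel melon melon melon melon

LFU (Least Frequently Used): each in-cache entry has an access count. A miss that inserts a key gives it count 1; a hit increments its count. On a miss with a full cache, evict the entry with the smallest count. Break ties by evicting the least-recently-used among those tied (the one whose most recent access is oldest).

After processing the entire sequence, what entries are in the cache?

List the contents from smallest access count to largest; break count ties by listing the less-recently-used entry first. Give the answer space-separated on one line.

Answer: eel melon

Derivation:
LFU simulation (capacity=2):
  1. access melon: MISS. Cache: [melon(c=1)]
  2. access melon: HIT, count now 2. Cache: [melon(c=2)]
  3. access melon: HIT, count now 3. Cache: [melon(c=3)]
  4. access yak: MISS. Cache: [yak(c=1) melon(c=3)]
  5. access eel: MISS, evict yak(c=1). Cache: [eel(c=1) melon(c=3)]
  6. access melon: HIT, count now 4. Cache: [eel(c=1) melon(c=4)]
  7. access melon: HIT, count now 5. Cache: [eel(c=1) melon(c=5)]
  8. access melon: HIT, count now 6. Cache: [eel(c=1) melon(c=6)]
  9. access melon: HIT, count now 7. Cache: [eel(c=1) melon(c=7)]
Total: 6 hits, 3 misses, 1 evictions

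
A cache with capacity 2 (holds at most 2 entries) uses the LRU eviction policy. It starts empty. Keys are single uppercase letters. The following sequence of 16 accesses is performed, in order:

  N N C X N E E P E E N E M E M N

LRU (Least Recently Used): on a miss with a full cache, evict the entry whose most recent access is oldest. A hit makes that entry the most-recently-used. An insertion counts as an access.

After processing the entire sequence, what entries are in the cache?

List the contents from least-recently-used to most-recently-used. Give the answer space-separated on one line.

Answer: M N

Derivation:
LRU simulation (capacity=2):
  1. access N: MISS. Cache (LRU->MRU): [N]
  2. access N: HIT. Cache (LRU->MRU): [N]
  3. access C: MISS. Cache (LRU->MRU): [N C]
  4. access X: MISS, evict N. Cache (LRU->MRU): [C X]
  5. access N: MISS, evict C. Cache (LRU->MRU): [X N]
  6. access E: MISS, evict X. Cache (LRU->MRU): [N E]
  7. access E: HIT. Cache (LRU->MRU): [N E]
  8. access P: MISS, evict N. Cache (LRU->MRU): [E P]
  9. access E: HIT. Cache (LRU->MRU): [P E]
  10. access E: HIT. Cache (LRU->MRU): [P E]
  11. access N: MISS, evict P. Cache (LRU->MRU): [E N]
  12. access E: HIT. Cache (LRU->MRU): [N E]
  13. access M: MISS, evict N. Cache (LRU->MRU): [E M]
  14. access E: HIT. Cache (LRU->MRU): [M E]
  15. access M: HIT. Cache (LRU->MRU): [E M]
  16. access N: MISS, evict E. Cache (LRU->MRU): [M N]
Total: 7 hits, 9 misses, 7 evictions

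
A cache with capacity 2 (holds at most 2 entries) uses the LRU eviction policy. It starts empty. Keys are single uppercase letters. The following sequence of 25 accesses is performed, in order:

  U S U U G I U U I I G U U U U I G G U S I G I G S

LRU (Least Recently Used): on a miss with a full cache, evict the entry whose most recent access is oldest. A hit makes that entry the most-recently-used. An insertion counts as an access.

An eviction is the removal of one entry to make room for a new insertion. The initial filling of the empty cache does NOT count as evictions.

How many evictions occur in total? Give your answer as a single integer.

Answer: 12

Derivation:
LRU simulation (capacity=2):
  1. access U: MISS. Cache (LRU->MRU): [U]
  2. access S: MISS. Cache (LRU->MRU): [U S]
  3. access U: HIT. Cache (LRU->MRU): [S U]
  4. access U: HIT. Cache (LRU->MRU): [S U]
  5. access G: MISS, evict S. Cache (LRU->MRU): [U G]
  6. access I: MISS, evict U. Cache (LRU->MRU): [G I]
  7. access U: MISS, evict G. Cache (LRU->MRU): [I U]
  8. access U: HIT. Cache (LRU->MRU): [I U]
  9. access I: HIT. Cache (LRU->MRU): [U I]
  10. access I: HIT. Cache (LRU->MRU): [U I]
  11. access G: MISS, evict U. Cache (LRU->MRU): [I G]
  12. access U: MISS, evict I. Cache (LRU->MRU): [G U]
  13. access U: HIT. Cache (LRU->MRU): [G U]
  14. access U: HIT. Cache (LRU->MRU): [G U]
  15. access U: HIT. Cache (LRU->MRU): [G U]
  16. access I: MISS, evict G. Cache (LRU->MRU): [U I]
  17. access G: MISS, evict U. Cache (LRU->MRU): [I G]
  18. access G: HIT. Cache (LRU->MRU): [I G]
  19. access U: MISS, evict I. Cache (LRU->MRU): [G U]
  20. access S: MISS, evict G. Cache (LRU->MRU): [U S]
  21. access I: MISS, evict U. Cache (LRU->MRU): [S I]
  22. access G: MISS, evict S. Cache (LRU->MRU): [I G]
  23. access I: HIT. Cache (LRU->MRU): [G I]
  24. access G: HIT. Cache (LRU->MRU): [I G]
  25. access S: MISS, evict I. Cache (LRU->MRU): [G S]
Total: 11 hits, 14 misses, 12 evictions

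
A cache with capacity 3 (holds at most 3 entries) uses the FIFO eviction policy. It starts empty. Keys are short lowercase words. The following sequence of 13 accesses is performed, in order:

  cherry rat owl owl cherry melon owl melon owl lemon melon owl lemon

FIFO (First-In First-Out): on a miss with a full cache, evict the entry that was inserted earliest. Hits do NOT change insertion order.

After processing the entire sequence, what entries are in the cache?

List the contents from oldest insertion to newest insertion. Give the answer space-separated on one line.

FIFO simulation (capacity=3):
  1. access cherry: MISS. Cache (old->new): [cherry]
  2. access rat: MISS. Cache (old->new): [cherry rat]
  3. access owl: MISS. Cache (old->new): [cherry rat owl]
  4. access owl: HIT. Cache (old->new): [cherry rat owl]
  5. access cherry: HIT. Cache (old->new): [cherry rat owl]
  6. access melon: MISS, evict cherry. Cache (old->new): [rat owl melon]
  7. access owl: HIT. Cache (old->new): [rat owl melon]
  8. access melon: HIT. Cache (old->new): [rat owl melon]
  9. access owl: HIT. Cache (old->new): [rat owl melon]
  10. access lemon: MISS, evict rat. Cache (old->new): [owl melon lemon]
  11. access melon: HIT. Cache (old->new): [owl melon lemon]
  12. access owl: HIT. Cache (old->new): [owl melon lemon]
  13. access lemon: HIT. Cache (old->new): [owl melon lemon]
Total: 8 hits, 5 misses, 2 evictions

Answer: owl melon lemon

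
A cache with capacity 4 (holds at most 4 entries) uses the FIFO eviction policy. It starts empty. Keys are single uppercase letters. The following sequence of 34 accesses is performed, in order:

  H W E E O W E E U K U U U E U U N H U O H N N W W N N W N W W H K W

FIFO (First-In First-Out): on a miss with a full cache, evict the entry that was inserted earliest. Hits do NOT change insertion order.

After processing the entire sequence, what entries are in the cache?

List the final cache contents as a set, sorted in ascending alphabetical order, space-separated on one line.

Answer: H K O W

Derivation:
FIFO simulation (capacity=4):
  1. access H: MISS. Cache (old->new): [H]
  2. access W: MISS. Cache (old->new): [H W]
  3. access E: MISS. Cache (old->new): [H W E]
  4. access E: HIT. Cache (old->new): [H W E]
  5. access O: MISS. Cache (old->new): [H W E O]
  6. access W: HIT. Cache (old->new): [H W E O]
  7. access E: HIT. Cache (old->new): [H W E O]
  8. access E: HIT. Cache (old->new): [H W E O]
  9. access U: MISS, evict H. Cache (old->new): [W E O U]
  10. access K: MISS, evict W. Cache (old->new): [E O U K]
  11. access U: HIT. Cache (old->new): [E O U K]
  12. access U: HIT. Cache (old->new): [E O U K]
  13. access U: HIT. Cache (old->new): [E O U K]
  14. access E: HIT. Cache (old->new): [E O U K]
  15. access U: HIT. Cache (old->new): [E O U K]
  16. access U: HIT. Cache (old->new): [E O U K]
  17. access N: MISS, evict E. Cache (old->new): [O U K N]
  18. access H: MISS, evict O. Cache (old->new): [U K N H]
  19. access U: HIT. Cache (old->new): [U K N H]
  20. access O: MISS, evict U. Cache (old->new): [K N H O]
  21. access H: HIT. Cache (old->new): [K N H O]
  22. access N: HIT. Cache (old->new): [K N H O]
  23. access N: HIT. Cache (old->new): [K N H O]
  24. access W: MISS, evict K. Cache (old->new): [N H O W]
  25. access W: HIT. Cache (old->new): [N H O W]
  26. access N: HIT. Cache (old->new): [N H O W]
  27. access N: HIT. Cache (old->new): [N H O W]
  28. access W: HIT. Cache (old->new): [N H O W]
  29. access N: HIT. Cache (old->new): [N H O W]
  30. access W: HIT. Cache (old->new): [N H O W]
  31. access W: HIT. Cache (old->new): [N H O W]
  32. access H: HIT. Cache (old->new): [N H O W]
  33. access K: MISS, evict N. Cache (old->new): [H O W K]
  34. access W: HIT. Cache (old->new): [H O W K]
Total: 23 hits, 11 misses, 7 evictions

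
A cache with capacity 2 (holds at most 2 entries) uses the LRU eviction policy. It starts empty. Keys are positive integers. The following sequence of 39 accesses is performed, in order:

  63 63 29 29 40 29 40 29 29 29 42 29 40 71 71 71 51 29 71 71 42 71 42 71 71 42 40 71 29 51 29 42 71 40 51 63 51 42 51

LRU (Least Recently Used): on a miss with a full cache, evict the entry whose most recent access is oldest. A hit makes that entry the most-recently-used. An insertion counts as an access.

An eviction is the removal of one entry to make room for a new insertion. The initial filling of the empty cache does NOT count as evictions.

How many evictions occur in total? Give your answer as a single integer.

Answer: 18

Derivation:
LRU simulation (capacity=2):
  1. access 63: MISS. Cache (LRU->MRU): [63]
  2. access 63: HIT. Cache (LRU->MRU): [63]
  3. access 29: MISS. Cache (LRU->MRU): [63 29]
  4. access 29: HIT. Cache (LRU->MRU): [63 29]
  5. access 40: MISS, evict 63. Cache (LRU->MRU): [29 40]
  6. access 29: HIT. Cache (LRU->MRU): [40 29]
  7. access 40: HIT. Cache (LRU->MRU): [29 40]
  8. access 29: HIT. Cache (LRU->MRU): [40 29]
  9. access 29: HIT. Cache (LRU->MRU): [40 29]
  10. access 29: HIT. Cache (LRU->MRU): [40 29]
  11. access 42: MISS, evict 40. Cache (LRU->MRU): [29 42]
  12. access 29: HIT. Cache (LRU->MRU): [42 29]
  13. access 40: MISS, evict 42. Cache (LRU->MRU): [29 40]
  14. access 71: MISS, evict 29. Cache (LRU->MRU): [40 71]
  15. access 71: HIT. Cache (LRU->MRU): [40 71]
  16. access 71: HIT. Cache (LRU->MRU): [40 71]
  17. access 51: MISS, evict 40. Cache (LRU->MRU): [71 51]
  18. access 29: MISS, evict 71. Cache (LRU->MRU): [51 29]
  19. access 71: MISS, evict 51. Cache (LRU->MRU): [29 71]
  20. access 71: HIT. Cache (LRU->MRU): [29 71]
  21. access 42: MISS, evict 29. Cache (LRU->MRU): [71 42]
  22. access 71: HIT. Cache (LRU->MRU): [42 71]
  23. access 42: HIT. Cache (LRU->MRU): [71 42]
  24. access 71: HIT. Cache (LRU->MRU): [42 71]
  25. access 71: HIT. Cache (LRU->MRU): [42 71]
  26. access 42: HIT. Cache (LRU->MRU): [71 42]
  27. access 40: MISS, evict 71. Cache (LRU->MRU): [42 40]
  28. access 71: MISS, evict 42. Cache (LRU->MRU): [40 71]
  29. access 29: MISS, evict 40. Cache (LRU->MRU): [71 29]
  30. access 51: MISS, evict 71. Cache (LRU->MRU): [29 51]
  31. access 29: HIT. Cache (LRU->MRU): [51 29]
  32. access 42: MISS, evict 51. Cache (LRU->MRU): [29 42]
  33. access 71: MISS, evict 29. Cache (LRU->MRU): [42 71]
  34. access 40: MISS, evict 42. Cache (LRU->MRU): [71 40]
  35. access 51: MISS, evict 71. Cache (LRU->MRU): [40 51]
  36. access 63: MISS, evict 40. Cache (LRU->MRU): [51 63]
  37. access 51: HIT. Cache (LRU->MRU): [63 51]
  38. access 42: MISS, evict 63. Cache (LRU->MRU): [51 42]
  39. access 51: HIT. Cache (LRU->MRU): [42 51]
Total: 19 hits, 20 misses, 18 evictions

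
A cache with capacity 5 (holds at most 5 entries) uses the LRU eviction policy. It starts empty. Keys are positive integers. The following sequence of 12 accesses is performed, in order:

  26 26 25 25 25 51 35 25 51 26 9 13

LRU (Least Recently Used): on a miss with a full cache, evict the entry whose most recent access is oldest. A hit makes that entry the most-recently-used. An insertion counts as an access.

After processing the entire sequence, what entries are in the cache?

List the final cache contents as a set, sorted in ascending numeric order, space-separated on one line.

Answer: 9 13 25 26 51

Derivation:
LRU simulation (capacity=5):
  1. access 26: MISS. Cache (LRU->MRU): [26]
  2. access 26: HIT. Cache (LRU->MRU): [26]
  3. access 25: MISS. Cache (LRU->MRU): [26 25]
  4. access 25: HIT. Cache (LRU->MRU): [26 25]
  5. access 25: HIT. Cache (LRU->MRU): [26 25]
  6. access 51: MISS. Cache (LRU->MRU): [26 25 51]
  7. access 35: MISS. Cache (LRU->MRU): [26 25 51 35]
  8. access 25: HIT. Cache (LRU->MRU): [26 51 35 25]
  9. access 51: HIT. Cache (LRU->MRU): [26 35 25 51]
  10. access 26: HIT. Cache (LRU->MRU): [35 25 51 26]
  11. access 9: MISS. Cache (LRU->MRU): [35 25 51 26 9]
  12. access 13: MISS, evict 35. Cache (LRU->MRU): [25 51 26 9 13]
Total: 6 hits, 6 misses, 1 evictions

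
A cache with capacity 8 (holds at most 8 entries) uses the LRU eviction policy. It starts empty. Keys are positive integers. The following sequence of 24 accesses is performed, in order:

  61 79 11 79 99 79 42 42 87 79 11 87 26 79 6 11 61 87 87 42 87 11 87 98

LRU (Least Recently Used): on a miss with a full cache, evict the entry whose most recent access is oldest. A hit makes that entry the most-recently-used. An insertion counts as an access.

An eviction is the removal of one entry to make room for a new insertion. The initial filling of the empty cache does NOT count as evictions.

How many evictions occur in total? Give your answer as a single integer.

Answer: 1

Derivation:
LRU simulation (capacity=8):
  1. access 61: MISS. Cache (LRU->MRU): [61]
  2. access 79: MISS. Cache (LRU->MRU): [61 79]
  3. access 11: MISS. Cache (LRU->MRU): [61 79 11]
  4. access 79: HIT. Cache (LRU->MRU): [61 11 79]
  5. access 99: MISS. Cache (LRU->MRU): [61 11 79 99]
  6. access 79: HIT. Cache (LRU->MRU): [61 11 99 79]
  7. access 42: MISS. Cache (LRU->MRU): [61 11 99 79 42]
  8. access 42: HIT. Cache (LRU->MRU): [61 11 99 79 42]
  9. access 87: MISS. Cache (LRU->MRU): [61 11 99 79 42 87]
  10. access 79: HIT. Cache (LRU->MRU): [61 11 99 42 87 79]
  11. access 11: HIT. Cache (LRU->MRU): [61 99 42 87 79 11]
  12. access 87: HIT. Cache (LRU->MRU): [61 99 42 79 11 87]
  13. access 26: MISS. Cache (LRU->MRU): [61 99 42 79 11 87 26]
  14. access 79: HIT. Cache (LRU->MRU): [61 99 42 11 87 26 79]
  15. access 6: MISS. Cache (LRU->MRU): [61 99 42 11 87 26 79 6]
  16. access 11: HIT. Cache (LRU->MRU): [61 99 42 87 26 79 6 11]
  17. access 61: HIT. Cache (LRU->MRU): [99 42 87 26 79 6 11 61]
  18. access 87: HIT. Cache (LRU->MRU): [99 42 26 79 6 11 61 87]
  19. access 87: HIT. Cache (LRU->MRU): [99 42 26 79 6 11 61 87]
  20. access 42: HIT. Cache (LRU->MRU): [99 26 79 6 11 61 87 42]
  21. access 87: HIT. Cache (LRU->MRU): [99 26 79 6 11 61 42 87]
  22. access 11: HIT. Cache (LRU->MRU): [99 26 79 6 61 42 87 11]
  23. access 87: HIT. Cache (LRU->MRU): [99 26 79 6 61 42 11 87]
  24. access 98: MISS, evict 99. Cache (LRU->MRU): [26 79 6 61 42 11 87 98]
Total: 15 hits, 9 misses, 1 evictions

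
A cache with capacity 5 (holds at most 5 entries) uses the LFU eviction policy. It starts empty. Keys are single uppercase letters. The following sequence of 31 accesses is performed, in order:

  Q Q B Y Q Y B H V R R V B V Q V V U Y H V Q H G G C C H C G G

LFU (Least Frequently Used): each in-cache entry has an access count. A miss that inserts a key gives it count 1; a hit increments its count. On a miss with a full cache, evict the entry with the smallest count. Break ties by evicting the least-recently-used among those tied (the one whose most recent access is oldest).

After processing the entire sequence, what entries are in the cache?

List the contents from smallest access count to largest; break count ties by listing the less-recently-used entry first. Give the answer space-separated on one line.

Answer: G B C Q V

Derivation:
LFU simulation (capacity=5):
  1. access Q: MISS. Cache: [Q(c=1)]
  2. access Q: HIT, count now 2. Cache: [Q(c=2)]
  3. access B: MISS. Cache: [B(c=1) Q(c=2)]
  4. access Y: MISS. Cache: [B(c=1) Y(c=1) Q(c=2)]
  5. access Q: HIT, count now 3. Cache: [B(c=1) Y(c=1) Q(c=3)]
  6. access Y: HIT, count now 2. Cache: [B(c=1) Y(c=2) Q(c=3)]
  7. access B: HIT, count now 2. Cache: [Y(c=2) B(c=2) Q(c=3)]
  8. access H: MISS. Cache: [H(c=1) Y(c=2) B(c=2) Q(c=3)]
  9. access V: MISS. Cache: [H(c=1) V(c=1) Y(c=2) B(c=2) Q(c=3)]
  10. access R: MISS, evict H(c=1). Cache: [V(c=1) R(c=1) Y(c=2) B(c=2) Q(c=3)]
  11. access R: HIT, count now 2. Cache: [V(c=1) Y(c=2) B(c=2) R(c=2) Q(c=3)]
  12. access V: HIT, count now 2. Cache: [Y(c=2) B(c=2) R(c=2) V(c=2) Q(c=3)]
  13. access B: HIT, count now 3. Cache: [Y(c=2) R(c=2) V(c=2) Q(c=3) B(c=3)]
  14. access V: HIT, count now 3. Cache: [Y(c=2) R(c=2) Q(c=3) B(c=3) V(c=3)]
  15. access Q: HIT, count now 4. Cache: [Y(c=2) R(c=2) B(c=3) V(c=3) Q(c=4)]
  16. access V: HIT, count now 4. Cache: [Y(c=2) R(c=2) B(c=3) Q(c=4) V(c=4)]
  17. access V: HIT, count now 5. Cache: [Y(c=2) R(c=2) B(c=3) Q(c=4) V(c=5)]
  18. access U: MISS, evict Y(c=2). Cache: [U(c=1) R(c=2) B(c=3) Q(c=4) V(c=5)]
  19. access Y: MISS, evict U(c=1). Cache: [Y(c=1) R(c=2) B(c=3) Q(c=4) V(c=5)]
  20. access H: MISS, evict Y(c=1). Cache: [H(c=1) R(c=2) B(c=3) Q(c=4) V(c=5)]
  21. access V: HIT, count now 6. Cache: [H(c=1) R(c=2) B(c=3) Q(c=4) V(c=6)]
  22. access Q: HIT, count now 5. Cache: [H(c=1) R(c=2) B(c=3) Q(c=5) V(c=6)]
  23. access H: HIT, count now 2. Cache: [R(c=2) H(c=2) B(c=3) Q(c=5) V(c=6)]
  24. access G: MISS, evict R(c=2). Cache: [G(c=1) H(c=2) B(c=3) Q(c=5) V(c=6)]
  25. access G: HIT, count now 2. Cache: [H(c=2) G(c=2) B(c=3) Q(c=5) V(c=6)]
  26. access C: MISS, evict H(c=2). Cache: [C(c=1) G(c=2) B(c=3) Q(c=5) V(c=6)]
  27. access C: HIT, count now 2. Cache: [G(c=2) C(c=2) B(c=3) Q(c=5) V(c=6)]
  28. access H: MISS, evict G(c=2). Cache: [H(c=1) C(c=2) B(c=3) Q(c=5) V(c=6)]
  29. access C: HIT, count now 3. Cache: [H(c=1) B(c=3) C(c=3) Q(c=5) V(c=6)]
  30. access G: MISS, evict H(c=1). Cache: [G(c=1) B(c=3) C(c=3) Q(c=5) V(c=6)]
  31. access G: HIT, count now 2. Cache: [G(c=2) B(c=3) C(c=3) Q(c=5) V(c=6)]
Total: 18 hits, 13 misses, 8 evictions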